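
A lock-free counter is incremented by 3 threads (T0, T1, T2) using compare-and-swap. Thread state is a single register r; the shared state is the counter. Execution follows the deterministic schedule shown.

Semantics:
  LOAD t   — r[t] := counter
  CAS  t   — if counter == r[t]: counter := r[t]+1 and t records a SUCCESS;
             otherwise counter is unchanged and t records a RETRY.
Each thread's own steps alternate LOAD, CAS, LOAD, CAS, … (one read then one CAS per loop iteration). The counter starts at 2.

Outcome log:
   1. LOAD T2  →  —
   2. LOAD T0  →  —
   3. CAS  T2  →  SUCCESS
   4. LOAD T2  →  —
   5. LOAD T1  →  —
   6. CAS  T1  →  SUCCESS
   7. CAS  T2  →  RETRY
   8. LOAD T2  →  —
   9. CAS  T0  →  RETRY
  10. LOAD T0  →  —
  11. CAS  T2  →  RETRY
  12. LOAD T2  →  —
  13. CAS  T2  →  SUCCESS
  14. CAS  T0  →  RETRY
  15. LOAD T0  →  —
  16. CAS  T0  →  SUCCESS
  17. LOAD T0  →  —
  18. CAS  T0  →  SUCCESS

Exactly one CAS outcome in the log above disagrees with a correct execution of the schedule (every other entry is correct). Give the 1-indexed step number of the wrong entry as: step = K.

Correct run:
#1 T2 reads 2
#2 T0 reads 2
#3 T2 CAS(2→3) writes; counter now 3
#4 T2 reads 3
#5 T1 reads 3
#6 T1 CAS(3→4) writes; counter now 4
#7 T2 CAS(3→4) fails; counter now 4
#8 T2 reads 4
#9 T0 CAS(2→3) fails; counter now 4
#10 T0 reads 4
#11 T2 CAS(4→5) writes; counter now 5
#12 T2 reads 5
#13 T2 CAS(5→6) writes; counter now 6
#14 T0 CAS(4→5) fails; counter now 6
#15 T0 reads 6
#16 T0 CAS(6→7) writes; counter now 7
#17 T0 reads 7
#18 T0 CAS(7→8) writes; counter now 8
Log disagrees first at step 11.

step = 11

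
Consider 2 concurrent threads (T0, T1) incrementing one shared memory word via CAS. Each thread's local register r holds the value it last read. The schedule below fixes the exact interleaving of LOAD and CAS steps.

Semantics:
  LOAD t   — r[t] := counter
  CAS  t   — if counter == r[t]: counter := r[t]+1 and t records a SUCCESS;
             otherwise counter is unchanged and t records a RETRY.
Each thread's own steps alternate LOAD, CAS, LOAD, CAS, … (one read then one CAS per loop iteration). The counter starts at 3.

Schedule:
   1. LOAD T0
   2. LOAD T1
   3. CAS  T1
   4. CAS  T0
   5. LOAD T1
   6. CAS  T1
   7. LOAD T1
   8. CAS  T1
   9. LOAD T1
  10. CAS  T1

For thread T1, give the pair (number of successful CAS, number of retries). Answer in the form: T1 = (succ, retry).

1. LOAD T0 → mem=3 r[T0]=3 [LOAD]
2. LOAD T1 → mem=3 r[T1]=3 [LOAD]
3. CAS T1 → mem=4 r[T1]=3 [OK]
4. CAS T0 → mem=4 r[T0]=3 [RETRY]
5. LOAD T1 → mem=4 r[T1]=4 [LOAD]
6. CAS T1 → mem=5 r[T1]=4 [OK]
7. LOAD T1 → mem=5 r[T1]=5 [LOAD]
8. CAS T1 → mem=6 r[T1]=5 [OK]
9. LOAD T1 → mem=6 r[T1]=6 [LOAD]
10. CAS T1 → mem=7 r[T1]=6 [OK]

T1 = (4, 0)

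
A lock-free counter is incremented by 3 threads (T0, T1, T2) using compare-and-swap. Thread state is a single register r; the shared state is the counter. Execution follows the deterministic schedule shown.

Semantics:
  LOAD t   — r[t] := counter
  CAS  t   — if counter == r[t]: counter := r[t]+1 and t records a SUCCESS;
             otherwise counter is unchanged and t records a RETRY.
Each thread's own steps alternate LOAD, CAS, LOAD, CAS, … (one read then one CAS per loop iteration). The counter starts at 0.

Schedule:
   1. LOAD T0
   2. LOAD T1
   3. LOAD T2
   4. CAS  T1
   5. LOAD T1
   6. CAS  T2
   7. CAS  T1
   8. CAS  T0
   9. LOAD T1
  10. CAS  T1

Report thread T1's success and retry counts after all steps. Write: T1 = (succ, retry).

   1) LOAD T0:  M=0  r_T0=0
   2) LOAD T1:  M=0  r_T1=0
   3) LOAD T2:  M=0  r_T2=0
   4) CAS  T1:  M=1  r_T1=0 ✓
   5) LOAD T1:  M=1  r_T1=1
   6) CAS  T2:  M=1  r_T2=0 ✗
   7) CAS  T1:  M=2  r_T1=1 ✓
   8) CAS  T0:  M=2  r_T0=0 ✗
   9) LOAD T1:  M=2  r_T1=2
  10) CAS  T1:  M=3  r_T1=2 ✓

T1 = (3, 0)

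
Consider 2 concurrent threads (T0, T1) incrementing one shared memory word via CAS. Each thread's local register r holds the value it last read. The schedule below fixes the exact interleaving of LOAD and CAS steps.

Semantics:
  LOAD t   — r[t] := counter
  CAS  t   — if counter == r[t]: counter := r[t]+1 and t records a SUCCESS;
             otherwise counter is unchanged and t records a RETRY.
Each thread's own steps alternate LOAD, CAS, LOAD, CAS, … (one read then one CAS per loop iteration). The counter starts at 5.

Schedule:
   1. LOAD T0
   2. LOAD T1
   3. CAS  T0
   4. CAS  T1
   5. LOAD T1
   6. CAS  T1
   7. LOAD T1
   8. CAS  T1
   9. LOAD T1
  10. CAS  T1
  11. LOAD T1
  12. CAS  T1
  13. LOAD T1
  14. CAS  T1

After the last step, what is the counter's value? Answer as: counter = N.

counter = 11

1. LOAD T0 → mem=5 r[T0]=5 [LOAD]
2. LOAD T1 → mem=5 r[T1]=5 [LOAD]
3. CAS T0 → mem=6 r[T0]=5 [OK]
4. CAS T1 → mem=6 r[T1]=5 [RETRY]
5. LOAD T1 → mem=6 r[T1]=6 [LOAD]
6. CAS T1 → mem=7 r[T1]=6 [OK]
7. LOAD T1 → mem=7 r[T1]=7 [LOAD]
8. CAS T1 → mem=8 r[T1]=7 [OK]
9. LOAD T1 → mem=8 r[T1]=8 [LOAD]
10. CAS T1 → mem=9 r[T1]=8 [OK]
11. LOAD T1 → mem=9 r[T1]=9 [LOAD]
12. CAS T1 → mem=10 r[T1]=9 [OK]
13. LOAD T1 → mem=10 r[T1]=10 [LOAD]
14. CAS T1 → mem=11 r[T1]=10 [OK]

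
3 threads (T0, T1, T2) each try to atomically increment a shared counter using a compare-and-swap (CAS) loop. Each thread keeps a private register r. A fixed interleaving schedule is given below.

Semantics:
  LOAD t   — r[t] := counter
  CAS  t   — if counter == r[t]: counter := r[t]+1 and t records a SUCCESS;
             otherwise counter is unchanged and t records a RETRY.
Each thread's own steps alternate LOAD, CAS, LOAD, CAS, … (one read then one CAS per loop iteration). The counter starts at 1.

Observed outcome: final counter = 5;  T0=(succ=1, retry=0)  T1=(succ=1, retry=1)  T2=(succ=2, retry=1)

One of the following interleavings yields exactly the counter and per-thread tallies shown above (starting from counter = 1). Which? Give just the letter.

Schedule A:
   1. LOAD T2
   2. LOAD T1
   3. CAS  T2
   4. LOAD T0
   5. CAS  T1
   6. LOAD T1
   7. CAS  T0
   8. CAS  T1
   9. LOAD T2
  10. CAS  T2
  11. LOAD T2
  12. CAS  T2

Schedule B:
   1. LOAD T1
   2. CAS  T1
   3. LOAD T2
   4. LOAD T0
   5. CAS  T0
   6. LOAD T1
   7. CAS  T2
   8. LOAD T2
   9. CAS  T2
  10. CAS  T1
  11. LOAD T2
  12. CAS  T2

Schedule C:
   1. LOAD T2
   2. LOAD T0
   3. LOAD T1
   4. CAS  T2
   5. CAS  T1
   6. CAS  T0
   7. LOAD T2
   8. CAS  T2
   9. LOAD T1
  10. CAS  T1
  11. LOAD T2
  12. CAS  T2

Simulating candidate B:
step 1: T1 LOAD ⇒ load; ctr=1 reg=1
step 2: T1 CAS ⇒ ok; ctr=2 reg=1
step 3: T2 LOAD ⇒ load; ctr=2 reg=2
step 4: T0 LOAD ⇒ load; ctr=2 reg=2
step 5: T0 CAS ⇒ ok; ctr=3 reg=2
step 6: T1 LOAD ⇒ load; ctr=3 reg=3
step 7: T2 CAS ⇒ retry; ctr=3 reg=2
step 8: T2 LOAD ⇒ load; ctr=3 reg=3
step 9: T2 CAS ⇒ ok; ctr=4 reg=3
step 10: T1 CAS ⇒ retry; ctr=4 reg=3
step 11: T2 LOAD ⇒ load; ctr=4 reg=4
step 12: T2 CAS ⇒ ok; ctr=5 reg=4

B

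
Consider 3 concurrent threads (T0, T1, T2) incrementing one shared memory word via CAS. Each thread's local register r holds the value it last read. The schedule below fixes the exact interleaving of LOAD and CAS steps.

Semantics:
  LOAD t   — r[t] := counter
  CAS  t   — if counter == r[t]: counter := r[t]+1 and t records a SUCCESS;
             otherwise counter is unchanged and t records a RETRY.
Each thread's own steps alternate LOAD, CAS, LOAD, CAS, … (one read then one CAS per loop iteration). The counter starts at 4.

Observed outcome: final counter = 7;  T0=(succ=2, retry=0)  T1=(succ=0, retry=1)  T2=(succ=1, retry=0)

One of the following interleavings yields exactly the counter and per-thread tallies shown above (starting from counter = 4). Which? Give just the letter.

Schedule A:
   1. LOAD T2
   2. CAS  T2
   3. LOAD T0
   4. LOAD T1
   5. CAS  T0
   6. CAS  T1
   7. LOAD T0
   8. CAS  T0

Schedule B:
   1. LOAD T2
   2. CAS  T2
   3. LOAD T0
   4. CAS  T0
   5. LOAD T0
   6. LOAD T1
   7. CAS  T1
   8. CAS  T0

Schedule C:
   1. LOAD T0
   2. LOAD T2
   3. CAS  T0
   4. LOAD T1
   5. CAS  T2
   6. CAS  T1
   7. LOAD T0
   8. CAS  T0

A

Simulating candidate A:
   1) LOAD T2:  M=4  r_T2=4
   2) CAS  T2:  M=5  r_T2=4 ✓
   3) LOAD T0:  M=5  r_T0=5
   4) LOAD T1:  M=5  r_T1=5
   5) CAS  T0:  M=6  r_T0=5 ✓
   6) CAS  T1:  M=6  r_T1=5 ✗
   7) LOAD T0:  M=6  r_T0=6
   8) CAS  T0:  M=7  r_T0=6 ✓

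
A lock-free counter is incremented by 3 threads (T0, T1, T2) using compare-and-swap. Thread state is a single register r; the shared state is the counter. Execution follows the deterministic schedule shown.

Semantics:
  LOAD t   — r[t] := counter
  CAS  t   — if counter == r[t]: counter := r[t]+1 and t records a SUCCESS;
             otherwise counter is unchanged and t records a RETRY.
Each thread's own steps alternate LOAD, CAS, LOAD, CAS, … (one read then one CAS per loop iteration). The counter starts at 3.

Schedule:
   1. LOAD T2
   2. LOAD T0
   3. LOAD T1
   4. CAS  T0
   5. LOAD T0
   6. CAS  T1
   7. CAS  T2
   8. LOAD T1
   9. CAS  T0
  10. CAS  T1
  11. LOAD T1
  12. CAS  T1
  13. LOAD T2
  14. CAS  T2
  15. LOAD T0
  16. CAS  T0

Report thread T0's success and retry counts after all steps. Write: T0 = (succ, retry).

T0 = (3, 0)

   1) LOAD T2:  M=3  r_T2=3
   2) LOAD T0:  M=3  r_T0=3
   3) LOAD T1:  M=3  r_T1=3
   4) CAS  T0:  M=4  r_T0=3 ✓
   5) LOAD T0:  M=4  r_T0=4
   6) CAS  T1:  M=4  r_T1=3 ✗
   7) CAS  T2:  M=4  r_T2=3 ✗
   8) LOAD T1:  M=4  r_T1=4
   9) CAS  T0:  M=5  r_T0=4 ✓
  10) CAS  T1:  M=5  r_T1=4 ✗
  11) LOAD T1:  M=5  r_T1=5
  12) CAS  T1:  M=6  r_T1=5 ✓
  13) LOAD T2:  M=6  r_T2=6
  14) CAS  T2:  M=7  r_T2=6 ✓
  15) LOAD T0:  M=7  r_T0=7
  16) CAS  T0:  M=8  r_T0=7 ✓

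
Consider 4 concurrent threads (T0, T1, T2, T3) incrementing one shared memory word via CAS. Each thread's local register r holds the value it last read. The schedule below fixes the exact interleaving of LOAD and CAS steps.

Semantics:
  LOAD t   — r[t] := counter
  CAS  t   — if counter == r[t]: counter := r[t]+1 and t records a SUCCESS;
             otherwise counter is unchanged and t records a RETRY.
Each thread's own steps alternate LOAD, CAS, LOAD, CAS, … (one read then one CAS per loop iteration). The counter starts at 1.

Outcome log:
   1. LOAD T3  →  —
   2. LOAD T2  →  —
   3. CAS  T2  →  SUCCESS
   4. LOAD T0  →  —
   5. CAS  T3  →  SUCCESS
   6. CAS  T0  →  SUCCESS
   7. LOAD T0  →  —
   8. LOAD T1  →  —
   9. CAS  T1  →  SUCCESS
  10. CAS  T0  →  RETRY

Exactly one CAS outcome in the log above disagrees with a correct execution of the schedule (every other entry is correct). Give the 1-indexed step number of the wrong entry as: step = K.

step = 5

Reference trace:
step 1: T3 LOAD ⇒ load; ctr=1 reg=1
step 2: T2 LOAD ⇒ load; ctr=1 reg=1
step 3: T2 CAS ⇒ ok; ctr=2 reg=1
step 4: T0 LOAD ⇒ load; ctr=2 reg=2
step 5: T3 CAS ⇒ retry; ctr=2 reg=1
step 6: T0 CAS ⇒ ok; ctr=3 reg=2
step 7: T0 LOAD ⇒ load; ctr=3 reg=3
step 8: T1 LOAD ⇒ load; ctr=3 reg=3
step 9: T1 CAS ⇒ ok; ctr=4 reg=3
step 10: T0 CAS ⇒ retry; ctr=4 reg=3
Mismatch at 5.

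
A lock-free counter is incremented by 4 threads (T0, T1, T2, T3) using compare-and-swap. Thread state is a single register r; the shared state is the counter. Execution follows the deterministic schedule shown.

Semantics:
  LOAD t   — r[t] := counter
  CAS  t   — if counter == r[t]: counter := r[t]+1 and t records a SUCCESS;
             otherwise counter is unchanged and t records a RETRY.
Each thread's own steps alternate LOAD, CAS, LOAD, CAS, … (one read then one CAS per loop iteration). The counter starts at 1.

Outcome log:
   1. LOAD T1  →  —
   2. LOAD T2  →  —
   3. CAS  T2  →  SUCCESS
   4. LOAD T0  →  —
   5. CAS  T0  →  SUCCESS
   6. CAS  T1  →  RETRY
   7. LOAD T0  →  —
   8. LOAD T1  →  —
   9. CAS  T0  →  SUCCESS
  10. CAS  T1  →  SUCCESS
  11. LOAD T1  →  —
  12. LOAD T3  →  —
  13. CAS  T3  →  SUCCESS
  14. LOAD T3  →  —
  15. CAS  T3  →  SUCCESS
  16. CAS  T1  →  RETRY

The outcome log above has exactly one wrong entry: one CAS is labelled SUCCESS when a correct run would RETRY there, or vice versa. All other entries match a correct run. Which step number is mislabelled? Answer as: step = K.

Re-executing:
[1] T1.load  rd  (counter 1, T1.r 1)
[2] T2.load  rd  (counter 1, T2.r 1)
[3] T2.cas  hit  (counter 2, T2.r 1)
[4] T0.load  rd  (counter 2, T0.r 2)
[5] T0.cas  hit  (counter 3, T0.r 2)
[6] T1.cas  miss  (counter 3, T1.r 1)
[7] T0.load  rd  (counter 3, T0.r 3)
[8] T1.load  rd  (counter 3, T1.r 3)
[9] T0.cas  hit  (counter 4, T0.r 3)
[10] T1.cas  miss  (counter 4, T1.r 3)
[11] T1.load  rd  (counter 4, T1.r 4)
[12] T3.load  rd  (counter 4, T3.r 4)
[13] T3.cas  hit  (counter 5, T3.r 4)
[14] T3.load  rd  (counter 5, T3.r 5)
[15] T3.cas  hit  (counter 6, T3.r 5)
[16] T1.cas  miss  (counter 6, T1.r 4)
Log disagrees first at step 10.

step = 10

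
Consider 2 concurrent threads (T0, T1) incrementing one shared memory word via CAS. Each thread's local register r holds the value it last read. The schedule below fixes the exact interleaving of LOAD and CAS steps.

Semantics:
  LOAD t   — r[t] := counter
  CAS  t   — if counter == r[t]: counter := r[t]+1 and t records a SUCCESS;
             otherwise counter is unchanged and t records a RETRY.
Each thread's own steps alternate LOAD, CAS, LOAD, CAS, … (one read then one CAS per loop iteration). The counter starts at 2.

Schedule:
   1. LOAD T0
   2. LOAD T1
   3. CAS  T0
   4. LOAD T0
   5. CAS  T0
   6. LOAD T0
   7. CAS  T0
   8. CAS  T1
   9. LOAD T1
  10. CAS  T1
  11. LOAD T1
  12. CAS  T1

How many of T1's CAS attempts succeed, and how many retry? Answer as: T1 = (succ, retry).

step 1: T0 LOAD ⇒ load; ctr=2 reg=2
step 2: T1 LOAD ⇒ load; ctr=2 reg=2
step 3: T0 CAS ⇒ ok; ctr=3 reg=2
step 4: T0 LOAD ⇒ load; ctr=3 reg=3
step 5: T0 CAS ⇒ ok; ctr=4 reg=3
step 6: T0 LOAD ⇒ load; ctr=4 reg=4
step 7: T0 CAS ⇒ ok; ctr=5 reg=4
step 8: T1 CAS ⇒ retry; ctr=5 reg=2
step 9: T1 LOAD ⇒ load; ctr=5 reg=5
step 10: T1 CAS ⇒ ok; ctr=6 reg=5
step 11: T1 LOAD ⇒ load; ctr=6 reg=6
step 12: T1 CAS ⇒ ok; ctr=7 reg=6

T1 = (2, 1)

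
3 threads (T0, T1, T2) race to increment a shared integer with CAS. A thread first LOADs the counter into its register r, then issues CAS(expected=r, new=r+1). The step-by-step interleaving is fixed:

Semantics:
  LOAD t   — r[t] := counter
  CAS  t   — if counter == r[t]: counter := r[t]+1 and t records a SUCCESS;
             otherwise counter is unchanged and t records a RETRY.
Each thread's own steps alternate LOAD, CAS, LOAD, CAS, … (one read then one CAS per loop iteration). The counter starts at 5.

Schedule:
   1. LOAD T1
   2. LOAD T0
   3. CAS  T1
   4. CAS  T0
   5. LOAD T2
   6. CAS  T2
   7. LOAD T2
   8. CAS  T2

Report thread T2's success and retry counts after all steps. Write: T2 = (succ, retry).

T2 = (2, 0)

step 1: T1 LOAD ⇒ load; ctr=5 reg=5
step 2: T0 LOAD ⇒ load; ctr=5 reg=5
step 3: T1 CAS ⇒ ok; ctr=6 reg=5
step 4: T0 CAS ⇒ retry; ctr=6 reg=5
step 5: T2 LOAD ⇒ load; ctr=6 reg=6
step 6: T2 CAS ⇒ ok; ctr=7 reg=6
step 7: T2 LOAD ⇒ load; ctr=7 reg=7
step 8: T2 CAS ⇒ ok; ctr=8 reg=7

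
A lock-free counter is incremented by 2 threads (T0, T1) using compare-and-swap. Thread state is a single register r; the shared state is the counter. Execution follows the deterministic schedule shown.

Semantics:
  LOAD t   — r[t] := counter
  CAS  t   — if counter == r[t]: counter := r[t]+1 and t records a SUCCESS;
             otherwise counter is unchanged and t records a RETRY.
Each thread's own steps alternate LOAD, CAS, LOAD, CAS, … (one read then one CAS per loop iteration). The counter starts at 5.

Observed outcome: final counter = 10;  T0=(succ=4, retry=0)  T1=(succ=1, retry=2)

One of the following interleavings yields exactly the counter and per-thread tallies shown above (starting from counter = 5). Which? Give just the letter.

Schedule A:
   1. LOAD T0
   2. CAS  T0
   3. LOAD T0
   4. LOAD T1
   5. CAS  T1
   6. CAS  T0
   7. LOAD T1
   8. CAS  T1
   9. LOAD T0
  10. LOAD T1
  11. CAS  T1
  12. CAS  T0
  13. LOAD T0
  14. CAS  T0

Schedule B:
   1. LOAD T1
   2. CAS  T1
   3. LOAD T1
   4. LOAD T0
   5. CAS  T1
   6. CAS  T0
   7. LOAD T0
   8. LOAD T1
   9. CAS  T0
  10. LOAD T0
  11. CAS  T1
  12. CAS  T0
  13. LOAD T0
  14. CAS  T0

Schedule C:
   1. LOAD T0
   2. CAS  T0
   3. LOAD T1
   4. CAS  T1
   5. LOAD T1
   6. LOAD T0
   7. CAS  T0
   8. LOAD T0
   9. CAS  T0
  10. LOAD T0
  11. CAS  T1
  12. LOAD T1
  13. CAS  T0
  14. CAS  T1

C

Simulating candidate C:
T0 LOAD — after: cnt=5, r=5 — load
T0 CAS — after: cnt=6, r=5 — ok
T1 LOAD — after: cnt=6, r=6 — load
T1 CAS — after: cnt=7, r=6 — ok
T1 LOAD — after: cnt=7, r=7 — load
T0 LOAD — after: cnt=7, r=7 — load
T0 CAS — after: cnt=8, r=7 — ok
T0 LOAD — after: cnt=8, r=8 — load
T0 CAS — after: cnt=9, r=8 — ok
T0 LOAD — after: cnt=9, r=9 — load
T1 CAS — after: cnt=9, r=7 — retry
T1 LOAD — after: cnt=9, r=9 — load
T0 CAS — after: cnt=10, r=9 — ok
T1 CAS — after: cnt=10, r=9 — retry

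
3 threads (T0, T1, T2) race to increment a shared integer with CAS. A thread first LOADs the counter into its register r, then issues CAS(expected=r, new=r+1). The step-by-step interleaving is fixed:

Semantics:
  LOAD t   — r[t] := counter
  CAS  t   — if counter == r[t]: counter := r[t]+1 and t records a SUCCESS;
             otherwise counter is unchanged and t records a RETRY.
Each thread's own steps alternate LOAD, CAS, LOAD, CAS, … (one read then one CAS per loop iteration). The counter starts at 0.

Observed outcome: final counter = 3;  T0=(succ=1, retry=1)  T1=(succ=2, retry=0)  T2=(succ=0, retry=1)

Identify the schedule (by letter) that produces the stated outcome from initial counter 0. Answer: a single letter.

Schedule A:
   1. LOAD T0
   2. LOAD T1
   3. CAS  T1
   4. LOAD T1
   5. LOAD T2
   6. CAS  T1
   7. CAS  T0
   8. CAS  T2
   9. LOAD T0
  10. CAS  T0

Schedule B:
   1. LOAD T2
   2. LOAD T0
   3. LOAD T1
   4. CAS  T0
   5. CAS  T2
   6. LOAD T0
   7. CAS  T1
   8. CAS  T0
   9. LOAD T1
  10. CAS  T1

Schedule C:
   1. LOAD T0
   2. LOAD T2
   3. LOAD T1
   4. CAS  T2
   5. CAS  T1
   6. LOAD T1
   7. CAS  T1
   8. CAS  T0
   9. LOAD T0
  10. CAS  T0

Tracing schedule A:
#1 T0 reads 0
#2 T1 reads 0
#3 T1 CAS(0→1) writes; counter now 1
#4 T1 reads 1
#5 T2 reads 1
#6 T1 CAS(1→2) writes; counter now 2
#7 T0 CAS(0→1) fails; counter now 2
#8 T2 CAS(1→2) fails; counter now 2
#9 T0 reads 2
#10 T0 CAS(2→3) writes; counter now 3

A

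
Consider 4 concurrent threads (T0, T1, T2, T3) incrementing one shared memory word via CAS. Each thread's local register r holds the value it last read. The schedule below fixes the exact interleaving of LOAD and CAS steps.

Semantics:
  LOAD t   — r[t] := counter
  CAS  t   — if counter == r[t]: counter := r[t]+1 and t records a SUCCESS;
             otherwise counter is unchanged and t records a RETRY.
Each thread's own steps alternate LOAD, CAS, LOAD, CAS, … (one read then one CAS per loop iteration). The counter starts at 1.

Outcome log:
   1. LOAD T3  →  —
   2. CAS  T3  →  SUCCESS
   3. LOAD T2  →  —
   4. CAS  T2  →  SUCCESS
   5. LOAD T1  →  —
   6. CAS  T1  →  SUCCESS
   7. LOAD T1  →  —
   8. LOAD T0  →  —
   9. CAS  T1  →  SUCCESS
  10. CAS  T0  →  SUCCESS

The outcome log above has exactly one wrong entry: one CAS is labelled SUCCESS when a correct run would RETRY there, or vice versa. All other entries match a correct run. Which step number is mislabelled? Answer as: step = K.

step = 10

Reference trace:
   1) LOAD T3:  M=1  r_T3=1
   2) CAS  T3:  M=2  r_T3=1 ✓
   3) LOAD T2:  M=2  r_T2=2
   4) CAS  T2:  M=3  r_T2=2 ✓
   5) LOAD T1:  M=3  r_T1=3
   6) CAS  T1:  M=4  r_T1=3 ✓
   7) LOAD T1:  M=4  r_T1=4
   8) LOAD T0:  M=4  r_T0=4
   9) CAS  T1:  M=5  r_T1=4 ✓
  10) CAS  T0:  M=5  r_T0=4 ✗
Flip is step 10.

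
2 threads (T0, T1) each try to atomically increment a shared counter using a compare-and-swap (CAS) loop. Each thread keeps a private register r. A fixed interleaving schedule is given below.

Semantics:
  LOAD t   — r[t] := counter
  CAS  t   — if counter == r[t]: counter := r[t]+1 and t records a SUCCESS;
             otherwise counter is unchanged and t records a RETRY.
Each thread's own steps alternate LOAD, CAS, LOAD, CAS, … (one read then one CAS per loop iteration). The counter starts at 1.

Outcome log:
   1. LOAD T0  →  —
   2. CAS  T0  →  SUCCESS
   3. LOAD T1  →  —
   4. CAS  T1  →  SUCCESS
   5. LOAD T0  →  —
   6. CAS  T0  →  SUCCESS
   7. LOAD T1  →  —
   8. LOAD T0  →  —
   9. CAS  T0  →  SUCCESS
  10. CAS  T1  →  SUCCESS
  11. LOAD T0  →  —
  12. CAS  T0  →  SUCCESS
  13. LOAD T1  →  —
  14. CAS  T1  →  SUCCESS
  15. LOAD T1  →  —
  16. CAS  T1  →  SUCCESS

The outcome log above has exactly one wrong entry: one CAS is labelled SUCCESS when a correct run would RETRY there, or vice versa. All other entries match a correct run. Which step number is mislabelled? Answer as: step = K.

step = 10

Reference trace:
[1] T0.load  rd  (counter 1, T0.r 1)
[2] T0.cas  hit  (counter 2, T0.r 1)
[3] T1.load  rd  (counter 2, T1.r 2)
[4] T1.cas  hit  (counter 3, T1.r 2)
[5] T0.load  rd  (counter 3, T0.r 3)
[6] T0.cas  hit  (counter 4, T0.r 3)
[7] T1.load  rd  (counter 4, T1.r 4)
[8] T0.load  rd  (counter 4, T0.r 4)
[9] T0.cas  hit  (counter 5, T0.r 4)
[10] T1.cas  miss  (counter 5, T1.r 4)
[11] T0.load  rd  (counter 5, T0.r 5)
[12] T0.cas  hit  (counter 6, T0.r 5)
[13] T1.load  rd  (counter 6, T1.r 6)
[14] T1.cas  hit  (counter 7, T1.r 6)
[15] T1.load  rd  (counter 7, T1.r 7)
[16] T1.cas  hit  (counter 8, T1.r 7)
Mismatch at 10.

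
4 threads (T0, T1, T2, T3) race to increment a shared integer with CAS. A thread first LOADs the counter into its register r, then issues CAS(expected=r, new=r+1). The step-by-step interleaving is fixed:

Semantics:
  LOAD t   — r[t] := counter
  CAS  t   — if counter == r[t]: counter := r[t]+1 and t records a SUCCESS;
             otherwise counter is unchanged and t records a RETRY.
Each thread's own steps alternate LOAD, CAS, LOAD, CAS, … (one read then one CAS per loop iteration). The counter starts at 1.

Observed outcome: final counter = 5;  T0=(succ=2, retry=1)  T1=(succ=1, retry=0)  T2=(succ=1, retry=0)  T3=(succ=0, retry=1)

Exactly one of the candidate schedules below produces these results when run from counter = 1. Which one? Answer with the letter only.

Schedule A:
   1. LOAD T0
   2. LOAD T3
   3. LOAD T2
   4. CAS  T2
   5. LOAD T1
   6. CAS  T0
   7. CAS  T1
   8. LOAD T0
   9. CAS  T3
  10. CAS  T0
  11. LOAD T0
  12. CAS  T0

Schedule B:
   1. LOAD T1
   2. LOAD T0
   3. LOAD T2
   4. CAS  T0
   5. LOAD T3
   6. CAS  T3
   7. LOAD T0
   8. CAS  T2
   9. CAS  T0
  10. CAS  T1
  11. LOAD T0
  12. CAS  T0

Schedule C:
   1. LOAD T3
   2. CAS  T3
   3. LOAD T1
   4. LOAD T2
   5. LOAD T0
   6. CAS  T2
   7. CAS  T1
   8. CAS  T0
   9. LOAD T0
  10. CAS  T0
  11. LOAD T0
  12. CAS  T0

A

Run A:
T0 LOAD — after: cnt=1, r=1 — load
T3 LOAD — after: cnt=1, r=1 — load
T2 LOAD — after: cnt=1, r=1 — load
T2 CAS — after: cnt=2, r=1 — ok
T1 LOAD — after: cnt=2, r=2 — load
T0 CAS — after: cnt=2, r=1 — retry
T1 CAS — after: cnt=3, r=2 — ok
T0 LOAD — after: cnt=3, r=3 — load
T3 CAS — after: cnt=3, r=1 — retry
T0 CAS — after: cnt=4, r=3 — ok
T0 LOAD — after: cnt=4, r=4 — load
T0 CAS — after: cnt=5, r=4 — ok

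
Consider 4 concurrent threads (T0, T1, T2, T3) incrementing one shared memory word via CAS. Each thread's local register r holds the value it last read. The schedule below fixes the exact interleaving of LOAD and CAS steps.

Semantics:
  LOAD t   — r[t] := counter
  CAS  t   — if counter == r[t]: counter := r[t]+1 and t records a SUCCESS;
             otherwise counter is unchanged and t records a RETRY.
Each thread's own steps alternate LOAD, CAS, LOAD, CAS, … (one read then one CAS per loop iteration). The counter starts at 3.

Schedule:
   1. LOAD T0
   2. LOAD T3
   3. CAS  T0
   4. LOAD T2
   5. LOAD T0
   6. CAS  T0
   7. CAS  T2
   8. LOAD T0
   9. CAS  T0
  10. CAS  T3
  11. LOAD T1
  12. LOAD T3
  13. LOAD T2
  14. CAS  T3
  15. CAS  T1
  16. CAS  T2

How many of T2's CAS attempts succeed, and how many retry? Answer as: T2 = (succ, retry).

step 1: T0 LOAD ⇒ load; ctr=3 reg=3
step 2: T3 LOAD ⇒ load; ctr=3 reg=3
step 3: T0 CAS ⇒ ok; ctr=4 reg=3
step 4: T2 LOAD ⇒ load; ctr=4 reg=4
step 5: T0 LOAD ⇒ load; ctr=4 reg=4
step 6: T0 CAS ⇒ ok; ctr=5 reg=4
step 7: T2 CAS ⇒ retry; ctr=5 reg=4
step 8: T0 LOAD ⇒ load; ctr=5 reg=5
step 9: T0 CAS ⇒ ok; ctr=6 reg=5
step 10: T3 CAS ⇒ retry; ctr=6 reg=3
step 11: T1 LOAD ⇒ load; ctr=6 reg=6
step 12: T3 LOAD ⇒ load; ctr=6 reg=6
step 13: T2 LOAD ⇒ load; ctr=6 reg=6
step 14: T3 CAS ⇒ ok; ctr=7 reg=6
step 15: T1 CAS ⇒ retry; ctr=7 reg=6
step 16: T2 CAS ⇒ retry; ctr=7 reg=6

T2 = (0, 2)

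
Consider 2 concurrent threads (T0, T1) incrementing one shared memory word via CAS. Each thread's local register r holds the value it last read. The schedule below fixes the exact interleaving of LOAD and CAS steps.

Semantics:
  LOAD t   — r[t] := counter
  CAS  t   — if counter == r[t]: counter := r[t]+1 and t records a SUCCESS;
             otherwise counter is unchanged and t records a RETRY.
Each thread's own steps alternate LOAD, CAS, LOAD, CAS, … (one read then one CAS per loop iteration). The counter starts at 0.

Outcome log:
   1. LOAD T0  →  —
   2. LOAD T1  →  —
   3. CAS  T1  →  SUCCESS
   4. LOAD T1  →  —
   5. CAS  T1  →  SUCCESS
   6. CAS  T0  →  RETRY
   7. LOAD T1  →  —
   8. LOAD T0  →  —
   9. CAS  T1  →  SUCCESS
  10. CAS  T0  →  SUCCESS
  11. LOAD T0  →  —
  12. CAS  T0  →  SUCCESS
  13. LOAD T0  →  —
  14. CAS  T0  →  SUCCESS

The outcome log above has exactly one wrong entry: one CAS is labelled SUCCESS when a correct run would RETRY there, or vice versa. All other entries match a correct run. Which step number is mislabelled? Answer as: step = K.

Re-executing:
step 1: T0 LOAD ⇒ load; ctr=0 reg=0
step 2: T1 LOAD ⇒ load; ctr=0 reg=0
step 3: T1 CAS ⇒ ok; ctr=1 reg=0
step 4: T1 LOAD ⇒ load; ctr=1 reg=1
step 5: T1 CAS ⇒ ok; ctr=2 reg=1
step 6: T0 CAS ⇒ retry; ctr=2 reg=0
step 7: T1 LOAD ⇒ load; ctr=2 reg=2
step 8: T0 LOAD ⇒ load; ctr=2 reg=2
step 9: T1 CAS ⇒ ok; ctr=3 reg=2
step 10: T0 CAS ⇒ retry; ctr=3 reg=2
step 11: T0 LOAD ⇒ load; ctr=3 reg=3
step 12: T0 CAS ⇒ ok; ctr=4 reg=3
step 13: T0 LOAD ⇒ load; ctr=4 reg=4
step 14: T0 CAS ⇒ ok; ctr=5 reg=4
Flip is step 10.

step = 10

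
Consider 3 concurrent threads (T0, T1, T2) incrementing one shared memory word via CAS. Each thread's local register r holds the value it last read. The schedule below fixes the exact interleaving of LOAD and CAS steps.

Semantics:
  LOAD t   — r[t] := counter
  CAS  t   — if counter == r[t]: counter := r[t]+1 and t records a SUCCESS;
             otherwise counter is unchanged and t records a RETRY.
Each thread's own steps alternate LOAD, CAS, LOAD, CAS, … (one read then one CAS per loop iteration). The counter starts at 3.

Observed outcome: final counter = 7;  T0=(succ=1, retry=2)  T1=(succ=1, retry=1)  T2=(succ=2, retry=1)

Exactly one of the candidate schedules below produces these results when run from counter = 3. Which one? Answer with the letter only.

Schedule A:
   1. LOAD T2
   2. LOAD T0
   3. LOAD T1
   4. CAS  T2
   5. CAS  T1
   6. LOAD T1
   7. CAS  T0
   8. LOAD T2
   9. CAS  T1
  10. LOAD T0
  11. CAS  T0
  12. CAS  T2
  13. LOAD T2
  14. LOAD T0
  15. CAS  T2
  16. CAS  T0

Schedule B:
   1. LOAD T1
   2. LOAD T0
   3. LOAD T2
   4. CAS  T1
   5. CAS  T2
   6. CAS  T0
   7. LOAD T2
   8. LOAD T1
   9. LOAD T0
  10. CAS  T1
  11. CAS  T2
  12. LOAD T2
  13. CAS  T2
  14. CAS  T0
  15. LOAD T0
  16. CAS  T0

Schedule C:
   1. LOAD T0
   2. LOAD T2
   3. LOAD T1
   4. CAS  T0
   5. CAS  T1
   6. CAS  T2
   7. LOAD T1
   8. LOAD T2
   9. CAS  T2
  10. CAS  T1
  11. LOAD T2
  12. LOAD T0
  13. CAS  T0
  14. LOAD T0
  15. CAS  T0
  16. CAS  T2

A

Run A:
1. LOAD T2 → mem=3 r[T2]=3 [LOAD]
2. LOAD T0 → mem=3 r[T0]=3 [LOAD]
3. LOAD T1 → mem=3 r[T1]=3 [LOAD]
4. CAS T2 → mem=4 r[T2]=3 [OK]
5. CAS T1 → mem=4 r[T1]=3 [RETRY]
6. LOAD T1 → mem=4 r[T1]=4 [LOAD]
7. CAS T0 → mem=4 r[T0]=3 [RETRY]
8. LOAD T2 → mem=4 r[T2]=4 [LOAD]
9. CAS T1 → mem=5 r[T1]=4 [OK]
10. LOAD T0 → mem=5 r[T0]=5 [LOAD]
11. CAS T0 → mem=6 r[T0]=5 [OK]
12. CAS T2 → mem=6 r[T2]=4 [RETRY]
13. LOAD T2 → mem=6 r[T2]=6 [LOAD]
14. LOAD T0 → mem=6 r[T0]=6 [LOAD]
15. CAS T2 → mem=7 r[T2]=6 [OK]
16. CAS T0 → mem=7 r[T0]=6 [RETRY]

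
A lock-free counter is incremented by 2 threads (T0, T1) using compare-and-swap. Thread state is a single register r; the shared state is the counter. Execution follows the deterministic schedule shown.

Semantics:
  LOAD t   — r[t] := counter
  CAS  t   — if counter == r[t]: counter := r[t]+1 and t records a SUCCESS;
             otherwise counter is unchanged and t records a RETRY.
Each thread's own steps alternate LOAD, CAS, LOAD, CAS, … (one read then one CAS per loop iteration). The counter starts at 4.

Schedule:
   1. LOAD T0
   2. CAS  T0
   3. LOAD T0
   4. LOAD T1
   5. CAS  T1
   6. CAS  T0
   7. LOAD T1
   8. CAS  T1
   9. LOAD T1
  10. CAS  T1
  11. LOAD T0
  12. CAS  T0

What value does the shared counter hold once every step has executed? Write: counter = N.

T0 LOAD — after: cnt=4, r=4 — load
T0 CAS — after: cnt=5, r=4 — ok
T0 LOAD — after: cnt=5, r=5 — load
T1 LOAD — after: cnt=5, r=5 — load
T1 CAS — after: cnt=6, r=5 — ok
T0 CAS — after: cnt=6, r=5 — retry
T1 LOAD — after: cnt=6, r=6 — load
T1 CAS — after: cnt=7, r=6 — ok
T1 LOAD — after: cnt=7, r=7 — load
T1 CAS — after: cnt=8, r=7 — ok
T0 LOAD — after: cnt=8, r=8 — load
T0 CAS — after: cnt=9, r=8 — ok

counter = 9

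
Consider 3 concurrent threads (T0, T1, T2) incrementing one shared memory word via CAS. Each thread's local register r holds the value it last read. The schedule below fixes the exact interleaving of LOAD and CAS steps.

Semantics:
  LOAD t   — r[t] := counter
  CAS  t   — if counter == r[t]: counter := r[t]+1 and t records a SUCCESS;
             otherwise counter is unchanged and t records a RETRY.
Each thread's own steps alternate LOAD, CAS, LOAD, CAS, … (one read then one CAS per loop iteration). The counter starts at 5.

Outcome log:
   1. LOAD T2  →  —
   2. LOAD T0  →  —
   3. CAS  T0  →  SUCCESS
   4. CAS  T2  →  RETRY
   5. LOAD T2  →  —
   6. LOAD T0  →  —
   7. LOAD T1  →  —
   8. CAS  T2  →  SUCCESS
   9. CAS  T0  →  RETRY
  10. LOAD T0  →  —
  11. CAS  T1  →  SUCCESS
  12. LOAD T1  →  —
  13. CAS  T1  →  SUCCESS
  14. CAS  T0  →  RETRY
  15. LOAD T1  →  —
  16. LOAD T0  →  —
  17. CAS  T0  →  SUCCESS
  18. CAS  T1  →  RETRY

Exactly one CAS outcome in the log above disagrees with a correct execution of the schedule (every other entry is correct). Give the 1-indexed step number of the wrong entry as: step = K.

step = 11

Correct run:
   1) LOAD T2:  M=5  r_T2=5
   2) LOAD T0:  M=5  r_T0=5
   3) CAS  T0:  M=6  r_T0=5 ✓
   4) CAS  T2:  M=6  r_T2=5 ✗
   5) LOAD T2:  M=6  r_T2=6
   6) LOAD T0:  M=6  r_T0=6
   7) LOAD T1:  M=6  r_T1=6
   8) CAS  T2:  M=7  r_T2=6 ✓
   9) CAS  T0:  M=7  r_T0=6 ✗
  10) LOAD T0:  M=7  r_T0=7
  11) CAS  T1:  M=7  r_T1=6 ✗
  12) LOAD T1:  M=7  r_T1=7
  13) CAS  T1:  M=8  r_T1=7 ✓
  14) CAS  T0:  M=8  r_T0=7 ✗
  15) LOAD T1:  M=8  r_T1=8
  16) LOAD T0:  M=8  r_T0=8
  17) CAS  T0:  M=9  r_T0=8 ✓
  18) CAS  T1:  M=9  r_T1=8 ✗
Flip is step 11.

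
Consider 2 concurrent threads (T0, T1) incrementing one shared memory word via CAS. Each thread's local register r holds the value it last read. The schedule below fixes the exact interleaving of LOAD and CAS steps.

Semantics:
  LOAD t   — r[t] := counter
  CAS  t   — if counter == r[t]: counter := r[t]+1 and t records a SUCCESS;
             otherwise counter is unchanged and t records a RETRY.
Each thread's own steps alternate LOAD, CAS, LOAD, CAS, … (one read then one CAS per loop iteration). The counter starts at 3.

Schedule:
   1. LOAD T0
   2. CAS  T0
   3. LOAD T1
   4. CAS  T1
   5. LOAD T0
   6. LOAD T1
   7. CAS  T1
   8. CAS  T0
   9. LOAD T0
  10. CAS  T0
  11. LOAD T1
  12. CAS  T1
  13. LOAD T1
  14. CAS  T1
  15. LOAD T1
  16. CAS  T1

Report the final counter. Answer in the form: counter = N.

#1 T0 reads 3
#2 T0 CAS(3→4) writes; counter now 4
#3 T1 reads 4
#4 T1 CAS(4→5) writes; counter now 5
#5 T0 reads 5
#6 T1 reads 5
#7 T1 CAS(5→6) writes; counter now 6
#8 T0 CAS(5→6) fails; counter now 6
#9 T0 reads 6
#10 T0 CAS(6→7) writes; counter now 7
#11 T1 reads 7
#12 T1 CAS(7→8) writes; counter now 8
#13 T1 reads 8
#14 T1 CAS(8→9) writes; counter now 9
#15 T1 reads 9
#16 T1 CAS(9→10) writes; counter now 10

counter = 10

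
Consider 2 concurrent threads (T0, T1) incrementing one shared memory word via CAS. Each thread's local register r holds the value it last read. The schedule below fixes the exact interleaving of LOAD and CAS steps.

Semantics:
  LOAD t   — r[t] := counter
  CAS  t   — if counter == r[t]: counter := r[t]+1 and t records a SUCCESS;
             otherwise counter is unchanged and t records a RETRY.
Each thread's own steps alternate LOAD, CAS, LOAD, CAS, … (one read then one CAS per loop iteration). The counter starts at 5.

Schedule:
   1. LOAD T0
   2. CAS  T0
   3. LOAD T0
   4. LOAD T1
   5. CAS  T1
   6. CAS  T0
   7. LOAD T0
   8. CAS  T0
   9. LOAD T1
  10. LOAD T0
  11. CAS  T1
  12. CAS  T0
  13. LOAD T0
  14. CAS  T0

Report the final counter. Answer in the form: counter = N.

counter = 10

1. LOAD T0 → mem=5 r[T0]=5 [LOAD]
2. CAS T0 → mem=6 r[T0]=5 [OK]
3. LOAD T0 → mem=6 r[T0]=6 [LOAD]
4. LOAD T1 → mem=6 r[T1]=6 [LOAD]
5. CAS T1 → mem=7 r[T1]=6 [OK]
6. CAS T0 → mem=7 r[T0]=6 [RETRY]
7. LOAD T0 → mem=7 r[T0]=7 [LOAD]
8. CAS T0 → mem=8 r[T0]=7 [OK]
9. LOAD T1 → mem=8 r[T1]=8 [LOAD]
10. LOAD T0 → mem=8 r[T0]=8 [LOAD]
11. CAS T1 → mem=9 r[T1]=8 [OK]
12. CAS T0 → mem=9 r[T0]=8 [RETRY]
13. LOAD T0 → mem=9 r[T0]=9 [LOAD]
14. CAS T0 → mem=10 r[T0]=9 [OK]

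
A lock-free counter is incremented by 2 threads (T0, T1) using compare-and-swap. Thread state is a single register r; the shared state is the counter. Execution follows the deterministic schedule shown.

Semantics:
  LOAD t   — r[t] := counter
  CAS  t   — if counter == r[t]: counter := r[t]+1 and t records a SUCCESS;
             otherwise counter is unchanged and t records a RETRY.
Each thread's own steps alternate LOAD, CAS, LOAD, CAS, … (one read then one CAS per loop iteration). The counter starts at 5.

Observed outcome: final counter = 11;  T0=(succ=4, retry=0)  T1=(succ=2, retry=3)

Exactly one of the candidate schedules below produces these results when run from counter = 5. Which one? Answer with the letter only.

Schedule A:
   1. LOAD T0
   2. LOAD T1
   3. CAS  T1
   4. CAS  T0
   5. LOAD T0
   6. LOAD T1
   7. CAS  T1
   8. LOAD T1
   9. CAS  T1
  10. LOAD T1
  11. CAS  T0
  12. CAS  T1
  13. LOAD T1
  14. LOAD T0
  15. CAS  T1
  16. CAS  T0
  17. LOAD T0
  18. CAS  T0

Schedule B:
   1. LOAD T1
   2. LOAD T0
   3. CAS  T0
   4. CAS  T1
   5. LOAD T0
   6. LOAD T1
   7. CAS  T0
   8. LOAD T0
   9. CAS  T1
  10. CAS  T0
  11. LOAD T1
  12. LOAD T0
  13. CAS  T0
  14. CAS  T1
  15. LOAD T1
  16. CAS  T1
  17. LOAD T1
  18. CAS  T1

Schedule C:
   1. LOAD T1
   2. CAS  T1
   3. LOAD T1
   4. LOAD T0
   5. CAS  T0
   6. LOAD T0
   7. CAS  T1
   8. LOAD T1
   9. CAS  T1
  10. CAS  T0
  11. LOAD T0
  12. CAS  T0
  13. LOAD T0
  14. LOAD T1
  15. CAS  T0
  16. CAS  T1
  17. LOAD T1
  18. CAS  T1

B

Simulating candidate B:
#1 T1 reads 5
#2 T0 reads 5
#3 T0 CAS(5→6) writes; counter now 6
#4 T1 CAS(5→6) fails; counter now 6
#5 T0 reads 6
#6 T1 reads 6
#7 T0 CAS(6→7) writes; counter now 7
#8 T0 reads 7
#9 T1 CAS(6→7) fails; counter now 7
#10 T0 CAS(7→8) writes; counter now 8
#11 T1 reads 8
#12 T0 reads 8
#13 T0 CAS(8→9) writes; counter now 9
#14 T1 CAS(8→9) fails; counter now 9
#15 T1 reads 9
#16 T1 CAS(9→10) writes; counter now 10
#17 T1 reads 10
#18 T1 CAS(10→11) writes; counter now 11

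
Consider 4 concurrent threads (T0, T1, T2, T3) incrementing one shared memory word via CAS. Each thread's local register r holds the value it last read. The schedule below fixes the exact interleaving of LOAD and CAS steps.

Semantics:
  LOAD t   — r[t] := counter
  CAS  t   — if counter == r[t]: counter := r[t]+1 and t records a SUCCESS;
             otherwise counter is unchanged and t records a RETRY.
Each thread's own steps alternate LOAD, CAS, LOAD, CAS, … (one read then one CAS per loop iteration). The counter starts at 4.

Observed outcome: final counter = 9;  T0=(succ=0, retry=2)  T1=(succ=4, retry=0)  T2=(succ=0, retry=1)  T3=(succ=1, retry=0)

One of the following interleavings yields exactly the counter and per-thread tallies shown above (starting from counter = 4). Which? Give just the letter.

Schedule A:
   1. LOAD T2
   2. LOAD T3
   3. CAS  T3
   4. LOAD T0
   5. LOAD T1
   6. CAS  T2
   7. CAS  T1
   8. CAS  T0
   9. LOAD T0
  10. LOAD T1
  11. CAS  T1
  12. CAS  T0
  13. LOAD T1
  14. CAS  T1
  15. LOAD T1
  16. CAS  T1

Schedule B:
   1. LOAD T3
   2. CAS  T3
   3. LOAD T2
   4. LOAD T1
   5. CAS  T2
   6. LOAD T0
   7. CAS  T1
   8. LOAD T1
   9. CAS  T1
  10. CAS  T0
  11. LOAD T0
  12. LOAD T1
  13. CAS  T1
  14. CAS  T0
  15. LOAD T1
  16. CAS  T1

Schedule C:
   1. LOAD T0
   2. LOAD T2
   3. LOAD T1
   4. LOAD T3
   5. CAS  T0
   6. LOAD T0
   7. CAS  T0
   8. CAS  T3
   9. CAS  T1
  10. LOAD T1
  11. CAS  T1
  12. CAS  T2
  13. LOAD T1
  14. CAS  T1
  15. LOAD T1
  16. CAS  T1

A

Simulating candidate A:
step 1: T2 LOAD ⇒ load; ctr=4 reg=4
step 2: T3 LOAD ⇒ load; ctr=4 reg=4
step 3: T3 CAS ⇒ ok; ctr=5 reg=4
step 4: T0 LOAD ⇒ load; ctr=5 reg=5
step 5: T1 LOAD ⇒ load; ctr=5 reg=5
step 6: T2 CAS ⇒ retry; ctr=5 reg=4
step 7: T1 CAS ⇒ ok; ctr=6 reg=5
step 8: T0 CAS ⇒ retry; ctr=6 reg=5
step 9: T0 LOAD ⇒ load; ctr=6 reg=6
step 10: T1 LOAD ⇒ load; ctr=6 reg=6
step 11: T1 CAS ⇒ ok; ctr=7 reg=6
step 12: T0 CAS ⇒ retry; ctr=7 reg=6
step 13: T1 LOAD ⇒ load; ctr=7 reg=7
step 14: T1 CAS ⇒ ok; ctr=8 reg=7
step 15: T1 LOAD ⇒ load; ctr=8 reg=8
step 16: T1 CAS ⇒ ok; ctr=9 reg=8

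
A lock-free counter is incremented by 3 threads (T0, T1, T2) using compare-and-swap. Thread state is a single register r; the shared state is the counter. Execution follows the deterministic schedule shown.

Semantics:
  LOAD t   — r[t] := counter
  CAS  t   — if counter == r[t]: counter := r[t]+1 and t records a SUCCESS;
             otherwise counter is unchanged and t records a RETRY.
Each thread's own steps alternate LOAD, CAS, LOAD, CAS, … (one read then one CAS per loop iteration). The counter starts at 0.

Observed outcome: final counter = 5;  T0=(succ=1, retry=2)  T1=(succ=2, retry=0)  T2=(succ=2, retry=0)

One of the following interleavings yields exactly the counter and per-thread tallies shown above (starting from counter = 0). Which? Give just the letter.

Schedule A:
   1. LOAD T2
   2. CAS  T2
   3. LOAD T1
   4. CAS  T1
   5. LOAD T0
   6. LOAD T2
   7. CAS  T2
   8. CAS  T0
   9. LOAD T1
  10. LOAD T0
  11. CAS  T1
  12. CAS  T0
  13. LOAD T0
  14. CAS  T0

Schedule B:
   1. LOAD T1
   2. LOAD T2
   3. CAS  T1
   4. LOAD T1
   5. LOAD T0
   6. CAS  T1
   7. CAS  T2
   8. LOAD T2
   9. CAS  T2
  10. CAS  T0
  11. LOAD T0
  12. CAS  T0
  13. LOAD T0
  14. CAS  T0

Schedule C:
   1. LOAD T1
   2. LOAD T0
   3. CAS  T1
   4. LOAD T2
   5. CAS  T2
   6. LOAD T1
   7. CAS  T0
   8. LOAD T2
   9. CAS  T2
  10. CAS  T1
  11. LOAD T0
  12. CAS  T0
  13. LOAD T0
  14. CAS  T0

Tracing schedule A:
#1 T2 reads 0
#2 T2 CAS(0→1) writes; counter now 1
#3 T1 reads 1
#4 T1 CAS(1→2) writes; counter now 2
#5 T0 reads 2
#6 T2 reads 2
#7 T2 CAS(2→3) writes; counter now 3
#8 T0 CAS(2→3) fails; counter now 3
#9 T1 reads 3
#10 T0 reads 3
#11 T1 CAS(3→4) writes; counter now 4
#12 T0 CAS(3→4) fails; counter now 4
#13 T0 reads 4
#14 T0 CAS(4→5) writes; counter now 5

A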